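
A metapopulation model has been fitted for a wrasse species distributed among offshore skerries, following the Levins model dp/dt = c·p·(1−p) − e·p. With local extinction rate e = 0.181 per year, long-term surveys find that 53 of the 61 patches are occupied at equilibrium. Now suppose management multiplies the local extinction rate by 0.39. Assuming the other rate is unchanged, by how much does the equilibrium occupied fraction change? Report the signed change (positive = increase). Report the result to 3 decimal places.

Observed p* = 53/61 = 0.86885.
Balance c(1−p*) = e gives c = e/(1 − 0.86885) = 0.181/0.13115 = 1.38010.
New p* = 1 − e/c = 1 − 0.07059/1.38010 = 0.94885.
Δp* = 0.94885 − 0.86885 = +0.08000.

0.080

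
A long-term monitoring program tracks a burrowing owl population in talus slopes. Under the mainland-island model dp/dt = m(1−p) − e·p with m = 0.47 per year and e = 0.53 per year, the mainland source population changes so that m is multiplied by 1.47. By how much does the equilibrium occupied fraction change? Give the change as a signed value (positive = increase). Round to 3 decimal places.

0.096

Before: p* = 0.47/(0.47+0.53) = 0.4700.
After: m = 0.6909, e = 0.53; p* = 0.6909/1.2209 = 0.5659.
Δp* = 0.5659 − 0.4700 = +0.0959.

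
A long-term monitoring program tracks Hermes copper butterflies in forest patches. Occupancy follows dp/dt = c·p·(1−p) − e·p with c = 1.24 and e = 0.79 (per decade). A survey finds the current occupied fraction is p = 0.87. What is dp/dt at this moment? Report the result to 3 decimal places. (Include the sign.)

-0.547

Colonization term: c·p·(1−p) = 1.24×0.87×0.1300 = 0.14024.
Extinction term: e·p = 0.68730.
dp/dt = 0.14024 − 0.68730 = -0.54706.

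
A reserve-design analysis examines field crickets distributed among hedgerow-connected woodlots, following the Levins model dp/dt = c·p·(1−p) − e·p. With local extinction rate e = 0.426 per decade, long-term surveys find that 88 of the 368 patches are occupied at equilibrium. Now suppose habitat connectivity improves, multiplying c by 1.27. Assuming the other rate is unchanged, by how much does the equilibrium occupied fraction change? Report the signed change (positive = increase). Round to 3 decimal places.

0.162

Observed p* = 88/368 = 0.23913.
Balance c(1−p*) = e gives c = e/(1 − 0.23913) = 0.426/0.76087 = 0.55989.
New p* = 1 − e/c = 1 − 0.42600/0.71106 = 0.40089.
Δp* = 0.40089 − 0.23913 = +0.16176.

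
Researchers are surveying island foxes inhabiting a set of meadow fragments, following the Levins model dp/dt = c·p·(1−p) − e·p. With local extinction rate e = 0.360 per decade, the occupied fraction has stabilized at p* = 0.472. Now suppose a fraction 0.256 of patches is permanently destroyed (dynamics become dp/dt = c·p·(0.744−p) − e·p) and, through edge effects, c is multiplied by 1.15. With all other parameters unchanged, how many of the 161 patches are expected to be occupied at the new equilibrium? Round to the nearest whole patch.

Balance c(1−p*) = e gives c = e/(1 − 0.47200) = 0.360/0.52800 = 0.68182.
New p* = 0.744 − e/c = 0.744 − 0.36000/0.78409 = 0.28487.
Expected occupied = 161 × 0.28487 = 45.86 ≈ 46.

46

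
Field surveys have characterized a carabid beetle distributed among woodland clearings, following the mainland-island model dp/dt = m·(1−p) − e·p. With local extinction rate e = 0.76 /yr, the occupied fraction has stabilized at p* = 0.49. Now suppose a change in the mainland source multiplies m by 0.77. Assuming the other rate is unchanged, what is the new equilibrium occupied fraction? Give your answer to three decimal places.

0.425

Balance m(1−p*) = e·p* gives m = e·p*/(1−p*) = 0.76×0.49000/0.51000 = 0.73020.
New p* = m/(m+e) = 0.56225/(0.56225+0.76000) = 0.42522.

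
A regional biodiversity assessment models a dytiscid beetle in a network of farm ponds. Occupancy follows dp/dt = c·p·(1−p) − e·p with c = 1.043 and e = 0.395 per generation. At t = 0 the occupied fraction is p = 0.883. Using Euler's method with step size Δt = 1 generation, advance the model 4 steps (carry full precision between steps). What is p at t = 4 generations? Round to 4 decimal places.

Update rule: p ← p + [c·p·(1−p) − e·p]·Δt with Δt = 1.
p: 0.88300 → 0.64197  (Δp = -0.24103)
p: 0.64197 → 0.62812  (Δp = -0.01385)
p: 0.62812 → 0.62364  (Δp = -0.00448)
p: 0.62364 → 0.62211  (Δp = -0.00153)

0.6221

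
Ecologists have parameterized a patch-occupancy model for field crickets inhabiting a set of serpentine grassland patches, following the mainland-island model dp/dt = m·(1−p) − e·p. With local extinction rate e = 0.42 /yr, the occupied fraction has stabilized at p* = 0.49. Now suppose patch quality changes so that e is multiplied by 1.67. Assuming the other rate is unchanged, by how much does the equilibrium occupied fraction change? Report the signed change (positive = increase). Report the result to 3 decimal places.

-0.125

Balance m(1−p*) = e·p* gives m = e·p*/(1−p*) = 0.42×0.49000/0.51000 = 0.40353.
New p* = m/(m+e) = 0.40353/(0.40353+0.70140) = 0.36521.
Δp* = 0.36521 − 0.49000 = -0.12479.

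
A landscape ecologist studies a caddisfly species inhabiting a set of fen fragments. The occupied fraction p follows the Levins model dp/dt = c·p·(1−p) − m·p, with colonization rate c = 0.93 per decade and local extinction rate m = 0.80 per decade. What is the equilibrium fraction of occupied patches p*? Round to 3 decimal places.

Setting dp/dt = 0 and dividing through by p* gives c·(1−p*) = m.
So p* = 1 − m/c = 1 − 0.80/0.93 = 1 − 0.8602 = 0.1398.

0.140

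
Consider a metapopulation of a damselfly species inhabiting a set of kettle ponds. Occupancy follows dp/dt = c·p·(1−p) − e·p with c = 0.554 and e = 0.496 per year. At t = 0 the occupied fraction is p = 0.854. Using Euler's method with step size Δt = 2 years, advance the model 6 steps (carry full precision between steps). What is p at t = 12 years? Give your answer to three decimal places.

0.123

Update rule: p ← p + [c·p·(1−p) − e·p]·Δt with Δt = 2.
p: 0.85400 → 0.14498  (Δp = -0.70902)
p: 0.14498 → 0.13851  (Δp = -0.00647)
p: 0.13851 → 0.13332  (Δp = -0.00519)
p: 0.13332 → 0.12909  (Δp = -0.00423)
p: 0.12909 → 0.12560  (Δp = -0.00349)
p: 0.12560 → 0.12269  (Δp = -0.00291)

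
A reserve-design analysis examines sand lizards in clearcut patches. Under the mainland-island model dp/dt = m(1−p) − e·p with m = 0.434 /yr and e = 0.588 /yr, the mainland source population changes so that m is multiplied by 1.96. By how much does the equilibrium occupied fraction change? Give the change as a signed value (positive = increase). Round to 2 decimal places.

Before: p* = 0.434/(0.434+0.588) = 0.4247.
After: m = 0.85064, e = 0.588; p* = 0.85064/1.4386 = 0.5913.
Δp* = 0.5913 − 0.4247 = +0.1666.

0.17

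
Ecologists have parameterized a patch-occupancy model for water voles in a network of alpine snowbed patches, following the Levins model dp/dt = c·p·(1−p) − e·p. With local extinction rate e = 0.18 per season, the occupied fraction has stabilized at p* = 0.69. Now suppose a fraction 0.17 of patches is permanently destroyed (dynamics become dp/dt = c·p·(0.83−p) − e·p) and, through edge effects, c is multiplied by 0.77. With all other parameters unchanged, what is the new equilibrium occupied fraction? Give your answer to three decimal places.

Balance c(1−p*) = e gives c = e/(1 − 0.69000) = 0.18/0.31000 = 0.58065.
New p* = 0.83 − e/c = 0.83 − 0.18000/0.44710 = 0.42741.

0.427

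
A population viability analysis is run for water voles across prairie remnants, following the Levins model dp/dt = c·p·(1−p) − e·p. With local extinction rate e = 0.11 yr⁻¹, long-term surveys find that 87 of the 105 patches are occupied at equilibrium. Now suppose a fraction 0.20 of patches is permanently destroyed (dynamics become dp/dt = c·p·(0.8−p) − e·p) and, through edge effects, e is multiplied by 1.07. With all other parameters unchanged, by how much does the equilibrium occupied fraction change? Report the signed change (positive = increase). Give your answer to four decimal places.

-0.2120

Observed p* = 87/105 = 0.82857.
Balance c(1−p*) = e gives c = e/(1 − 0.82857) = 0.11/0.17143 = 0.64166.
New p* = 0.8 − e/c = 0.8 − 0.11770/0.64166 = 0.61657.
Δp* = 0.61657 − 0.82857 = -0.21200.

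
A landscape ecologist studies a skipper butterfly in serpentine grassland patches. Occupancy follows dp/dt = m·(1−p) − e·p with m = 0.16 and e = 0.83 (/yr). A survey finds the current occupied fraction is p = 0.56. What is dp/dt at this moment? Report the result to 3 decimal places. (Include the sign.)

Colonization term: m·(1−p) = 0.16×0.4400 = 0.07040.
Extinction term: e·p = 0.46480.
dp/dt = 0.07040 − 0.46480 = -0.39440.

-0.394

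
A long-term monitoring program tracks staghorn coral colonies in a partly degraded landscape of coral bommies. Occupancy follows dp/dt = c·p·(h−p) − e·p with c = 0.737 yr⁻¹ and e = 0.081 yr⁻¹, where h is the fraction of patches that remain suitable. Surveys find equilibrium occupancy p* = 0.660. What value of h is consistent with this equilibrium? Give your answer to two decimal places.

0.77

At equilibrium c(h−p*) = e, so h = p* + e/c.
h = 0.660 + 0.081/0.737 = 0.660 + 0.1099 = 0.7699.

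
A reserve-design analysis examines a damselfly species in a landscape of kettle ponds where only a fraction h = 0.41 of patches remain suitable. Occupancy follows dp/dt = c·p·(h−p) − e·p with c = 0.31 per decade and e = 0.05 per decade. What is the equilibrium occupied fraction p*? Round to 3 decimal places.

Setting dp/dt = 0 and dividing by p* gives c·(h−p*) = e.
So p* = h − e/c = 0.41 − 0.05/0.31 = 0.41 − 0.1613 = 0.2487.

0.249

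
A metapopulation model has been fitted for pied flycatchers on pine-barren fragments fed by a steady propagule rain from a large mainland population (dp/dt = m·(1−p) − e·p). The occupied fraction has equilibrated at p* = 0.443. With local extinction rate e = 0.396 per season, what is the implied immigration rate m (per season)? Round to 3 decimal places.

At equilibrium m(1−p*) = e·p*, so m = e·p*/(1−p*).
m = 0.396 × 0.443 / 0.5570 = 0.1754/0.5570 = 0.3150.

0.315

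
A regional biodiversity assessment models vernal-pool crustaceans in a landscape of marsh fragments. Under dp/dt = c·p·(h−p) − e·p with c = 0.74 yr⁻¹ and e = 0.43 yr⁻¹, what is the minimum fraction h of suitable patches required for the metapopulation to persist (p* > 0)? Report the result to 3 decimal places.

0.581

p* = h − e/c is positive only when h > e/c.
h_min = e/c = 0.43/0.74 = 0.5811.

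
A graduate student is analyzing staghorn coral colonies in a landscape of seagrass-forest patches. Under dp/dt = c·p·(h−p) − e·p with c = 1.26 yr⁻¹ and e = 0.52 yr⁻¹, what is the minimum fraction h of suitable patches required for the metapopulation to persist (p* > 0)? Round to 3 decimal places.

0.413

p* = h − e/c is positive only when h > e/c.
h_min = e/c = 0.52/1.26 = 0.4127.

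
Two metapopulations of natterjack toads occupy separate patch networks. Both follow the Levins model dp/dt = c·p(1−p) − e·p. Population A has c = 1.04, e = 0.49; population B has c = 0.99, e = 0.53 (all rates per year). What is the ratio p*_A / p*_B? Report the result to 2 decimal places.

A: p*_A = 1 − 0.49/1.04 = 0.5288.
B: p*_B = 1 − 0.53/0.99 = 0.4646.
p*_A / p*_B = 0.5288/0.4646 = 1.1382.

1.14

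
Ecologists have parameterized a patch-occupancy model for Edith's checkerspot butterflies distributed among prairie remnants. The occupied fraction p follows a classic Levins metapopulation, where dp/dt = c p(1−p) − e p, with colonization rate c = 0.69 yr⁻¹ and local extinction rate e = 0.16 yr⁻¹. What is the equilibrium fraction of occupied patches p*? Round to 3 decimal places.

At equilibrium, colonization balances extinction: c·p*·(1−p*) = e·p*.
So p* = 1 − e/c = 1 − 0.16/0.69 = 1 − 0.2319 = 0.7681.

0.768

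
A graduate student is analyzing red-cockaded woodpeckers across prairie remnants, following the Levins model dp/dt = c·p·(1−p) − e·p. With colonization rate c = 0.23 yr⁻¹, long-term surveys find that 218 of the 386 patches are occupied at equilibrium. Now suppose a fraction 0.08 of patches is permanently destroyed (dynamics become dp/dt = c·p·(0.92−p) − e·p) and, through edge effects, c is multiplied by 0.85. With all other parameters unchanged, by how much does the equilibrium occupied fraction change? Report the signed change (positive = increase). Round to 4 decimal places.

-0.1568

Observed p* = 218/386 = 0.56477.
Balance c(1−p*) = e gives e = 0.23×(1 − 0.56477) = 0.10010.
New p* = 0.92 − e/c = 0.92 − 0.10010/0.19550 = 0.40798.
Δp* = 0.40798 − 0.56477 = -0.15679.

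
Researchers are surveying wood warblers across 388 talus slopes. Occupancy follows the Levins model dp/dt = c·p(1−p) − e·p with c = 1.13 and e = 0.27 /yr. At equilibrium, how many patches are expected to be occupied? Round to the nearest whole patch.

p* = 1 − e/c = 1 − 0.27/1.13 = 0.7611.
Expected occupied patches = N × p* = 388 × 0.7611 = 295.29 ≈ 295.

295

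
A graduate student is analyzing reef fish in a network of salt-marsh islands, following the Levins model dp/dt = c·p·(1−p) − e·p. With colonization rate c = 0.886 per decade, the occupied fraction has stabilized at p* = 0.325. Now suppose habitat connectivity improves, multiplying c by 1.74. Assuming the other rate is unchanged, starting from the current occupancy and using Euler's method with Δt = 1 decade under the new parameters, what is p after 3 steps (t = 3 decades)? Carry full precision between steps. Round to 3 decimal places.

Balance c(1−p*) = e gives e = 0.886×(1 − 0.32500) = 0.59805.
Starting from p₀ = 0.32500; update p ← p + (dp/dt)·Δt with the new parameters.
  1  |  dp/dt·Δt = +0.143831  |  p_1 = 0.468831
  2  |  dp/dt·Δt = +0.103528  |  p_2 = 0.572359
  3  |  dp/dt·Δt = +0.035039  |  p_3 = 0.607398

0.607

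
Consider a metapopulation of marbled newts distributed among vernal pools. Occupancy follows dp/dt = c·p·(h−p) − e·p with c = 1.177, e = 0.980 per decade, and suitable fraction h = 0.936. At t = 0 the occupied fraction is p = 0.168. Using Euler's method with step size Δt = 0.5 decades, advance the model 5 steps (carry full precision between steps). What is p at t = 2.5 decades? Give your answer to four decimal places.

0.1432

Update rule: p ← p + [c·p·(h−p) − e·p]·Δt with Δt = 0.5.
p: 0.16800 → 0.16161  (Δp = -0.00639)
p: 0.16161 → 0.15607  (Δp = -0.00554)
p: 0.15607 → 0.15123  (Δp = -0.00484)
p: 0.15123 → 0.14697  (Δp = -0.00426)
p: 0.14697 → 0.14320  (Δp = -0.00377)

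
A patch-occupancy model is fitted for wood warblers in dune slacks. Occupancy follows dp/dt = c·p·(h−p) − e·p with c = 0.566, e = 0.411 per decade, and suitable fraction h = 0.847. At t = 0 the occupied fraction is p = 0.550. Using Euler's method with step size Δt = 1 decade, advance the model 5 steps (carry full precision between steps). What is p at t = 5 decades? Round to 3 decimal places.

0.248

Update rule: p ← p + [c·p·(h−p) − e·p]·Δt with Δt = 1.
step 1: Δp = -0.13359, p = 0.41641
step 2: Δp = -0.06966, p = 0.34675
step 3: Δp = -0.04433, p = 0.30241
step 4: Δp = -0.03108, p = 0.27134
step 5: Δp = -0.02311, p = 0.24823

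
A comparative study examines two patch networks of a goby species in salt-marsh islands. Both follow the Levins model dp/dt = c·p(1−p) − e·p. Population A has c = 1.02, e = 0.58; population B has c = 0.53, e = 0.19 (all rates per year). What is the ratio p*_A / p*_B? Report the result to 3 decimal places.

A: p*_A = 1 − 0.58/1.02 = 0.4314.
B: p*_B = 1 − 0.19/0.53 = 0.6415.
p*_A / p*_B = 0.4314/0.6415 = 0.6724.

0.672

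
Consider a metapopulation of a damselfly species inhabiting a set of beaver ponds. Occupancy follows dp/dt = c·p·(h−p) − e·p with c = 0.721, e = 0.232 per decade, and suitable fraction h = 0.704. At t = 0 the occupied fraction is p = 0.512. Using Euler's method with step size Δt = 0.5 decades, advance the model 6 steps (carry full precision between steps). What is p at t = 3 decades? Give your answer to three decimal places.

Update rule: p ← p + [c·p·(h−p) − e·p]·Δt with Δt = 0.5.
step 1: Δp = -0.02395, p = 0.48805
step 2: Δp = -0.01862, p = 0.46943
step 3: Δp = -0.01476, p = 0.45467
step 4: Δp = -0.01187, p = 0.44280
step 5: Δp = -0.00967, p = 0.43313
step 6: Δp = -0.00795, p = 0.42518

0.425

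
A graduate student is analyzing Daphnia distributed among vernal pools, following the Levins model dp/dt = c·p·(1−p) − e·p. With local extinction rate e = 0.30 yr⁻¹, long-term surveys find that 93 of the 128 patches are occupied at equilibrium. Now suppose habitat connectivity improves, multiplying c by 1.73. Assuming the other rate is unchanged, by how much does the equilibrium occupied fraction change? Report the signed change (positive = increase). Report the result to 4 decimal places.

0.1154

Observed p* = 93/128 = 0.72656.
Balance c(1−p*) = e gives c = e/(1 − 0.72656) = 0.30/0.27344 = 1.09713.
New p* = 1 − e/c = 1 − 0.30000/1.89803 = 0.84194.
Δp* = 0.84194 − 0.72656 = +0.11538.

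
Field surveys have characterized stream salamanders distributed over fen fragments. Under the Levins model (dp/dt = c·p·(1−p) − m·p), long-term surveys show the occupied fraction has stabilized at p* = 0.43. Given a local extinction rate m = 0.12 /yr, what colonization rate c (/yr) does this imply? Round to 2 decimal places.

At equilibrium c(1−p*) = m, so c = m/(1−p*).
c = 0.12/(1 − 0.43) = 0.12/0.5700 = 0.2105.

0.21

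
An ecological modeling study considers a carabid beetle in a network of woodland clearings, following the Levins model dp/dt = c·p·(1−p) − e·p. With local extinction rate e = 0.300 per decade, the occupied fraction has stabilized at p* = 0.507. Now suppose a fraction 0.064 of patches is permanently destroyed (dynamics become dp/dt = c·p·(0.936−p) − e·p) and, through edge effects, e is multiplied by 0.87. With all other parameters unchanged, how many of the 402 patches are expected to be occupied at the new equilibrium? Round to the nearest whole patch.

204

Balance c(1−p*) = e gives c = e/(1 − 0.50700) = 0.300/0.49300 = 0.60852.
New p* = 0.936 − e/c = 0.936 − 0.26100/0.60852 = 0.50709.
Expected occupied = 402 × 0.50709 = 203.85 ≈ 204.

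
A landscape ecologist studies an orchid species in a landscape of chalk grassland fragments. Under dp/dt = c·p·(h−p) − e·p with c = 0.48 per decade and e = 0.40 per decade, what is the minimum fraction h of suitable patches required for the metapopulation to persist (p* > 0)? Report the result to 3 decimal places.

p* = h − e/c is positive only when h > e/c.
h_min = e/c = 0.40/0.48 = 0.8333.

0.833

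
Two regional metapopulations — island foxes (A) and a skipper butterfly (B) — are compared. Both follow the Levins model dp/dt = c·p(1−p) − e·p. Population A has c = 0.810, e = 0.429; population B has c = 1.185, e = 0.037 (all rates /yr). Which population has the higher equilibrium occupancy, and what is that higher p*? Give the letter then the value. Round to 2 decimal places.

B, 0.97

A: p*_A = 1 − 0.429/0.810 = 0.4704.
B: p*_B = 1 − 0.037/1.185 = 0.9688.
B is higher at 0.9688.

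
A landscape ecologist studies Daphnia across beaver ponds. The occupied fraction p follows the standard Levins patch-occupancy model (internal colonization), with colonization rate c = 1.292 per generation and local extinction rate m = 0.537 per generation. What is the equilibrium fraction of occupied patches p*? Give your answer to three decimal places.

At equilibrium, colonization balances extinction: c·p*·(1−p*) = m·p*.
So p* = 1 − m/c = 1 − 0.537/1.292 = 1 − 0.4156 = 0.5844.

0.584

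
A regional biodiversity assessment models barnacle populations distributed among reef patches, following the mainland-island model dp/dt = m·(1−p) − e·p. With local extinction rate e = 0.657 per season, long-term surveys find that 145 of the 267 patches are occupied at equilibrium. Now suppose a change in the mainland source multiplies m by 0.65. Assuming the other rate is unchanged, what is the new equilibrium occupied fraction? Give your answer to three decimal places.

0.436

Observed p* = 145/267 = 0.54307.
Balance m(1−p*) = e·p* gives m = e·p*/(1−p*) = 0.657×0.54307/0.45693 = 0.78086.
New p* = m/(m+e) = 0.50756/(0.50756+0.65700) = 0.43584.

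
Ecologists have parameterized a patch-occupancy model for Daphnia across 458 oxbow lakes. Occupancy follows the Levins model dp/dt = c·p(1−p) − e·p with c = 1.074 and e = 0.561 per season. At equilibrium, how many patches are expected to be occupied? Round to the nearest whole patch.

219

p* = 1 − e/c = 1 − 0.561/1.074 = 0.4777.
Expected occupied patches = N × p* = 458 × 0.4777 = 218.77 ≈ 219.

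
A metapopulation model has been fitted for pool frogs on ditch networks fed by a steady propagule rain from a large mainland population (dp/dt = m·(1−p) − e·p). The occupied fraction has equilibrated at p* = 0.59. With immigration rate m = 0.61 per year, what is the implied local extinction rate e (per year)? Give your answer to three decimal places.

0.424

At equilibrium m(1−p*) = e·p*, so e = m(1−p*)/p*.
e = 0.61 × 0.4100 / 0.59 = 0.4239.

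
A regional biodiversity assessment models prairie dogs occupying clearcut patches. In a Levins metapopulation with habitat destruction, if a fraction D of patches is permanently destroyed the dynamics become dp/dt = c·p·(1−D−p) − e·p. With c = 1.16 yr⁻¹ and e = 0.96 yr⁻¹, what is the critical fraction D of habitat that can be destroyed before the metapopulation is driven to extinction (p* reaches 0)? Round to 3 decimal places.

0.172

The nontrivial equilibrium is p* = (1−D) − e/c; extinction occurs when this hits zero.
So D_crit = 1 − e/c = 1 − 0.96/1.16 = 1 − 0.8276 = 0.1724.
Note this equals the original equilibrium occupancy — the Levins extinction-debt result.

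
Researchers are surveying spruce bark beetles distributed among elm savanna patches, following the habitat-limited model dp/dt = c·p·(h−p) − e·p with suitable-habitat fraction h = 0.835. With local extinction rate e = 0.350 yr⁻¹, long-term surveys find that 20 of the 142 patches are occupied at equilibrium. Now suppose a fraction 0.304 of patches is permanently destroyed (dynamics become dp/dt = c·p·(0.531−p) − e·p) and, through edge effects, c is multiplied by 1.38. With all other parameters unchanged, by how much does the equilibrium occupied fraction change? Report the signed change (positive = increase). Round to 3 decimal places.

Observed p* = 20/142 = 0.14085.
Balance c(h−p*) = e gives c = e/(0.835 − 0.14085) = 0.350/0.69415 = 0.50421.
New p* = 0.531 − e/c = 0.531 − 0.35000/0.69581 = 0.02799.
Δp* = 0.02799 − 0.14085 = -0.11286.

-0.113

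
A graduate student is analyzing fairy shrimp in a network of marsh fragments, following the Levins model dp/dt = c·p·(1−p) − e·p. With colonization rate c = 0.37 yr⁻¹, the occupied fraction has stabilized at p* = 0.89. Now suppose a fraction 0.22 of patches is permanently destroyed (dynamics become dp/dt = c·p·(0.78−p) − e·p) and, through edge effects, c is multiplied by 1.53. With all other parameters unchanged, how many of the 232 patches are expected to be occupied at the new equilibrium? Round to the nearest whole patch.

Balance c(1−p*) = e gives e = 0.37×(1 − 0.89000) = 0.04070.
New p* = 0.78 − e/c = 0.78 − 0.04070/0.56610 = 0.70810.
Expected occupied = 232 × 0.70810 = 164.28 ≈ 164.

164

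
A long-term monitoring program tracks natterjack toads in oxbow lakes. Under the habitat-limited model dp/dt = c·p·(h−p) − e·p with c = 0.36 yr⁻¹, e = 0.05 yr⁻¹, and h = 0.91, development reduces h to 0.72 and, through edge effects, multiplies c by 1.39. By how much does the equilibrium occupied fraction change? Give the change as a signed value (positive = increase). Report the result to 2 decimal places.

-0.15

Before: p* = h − e/c = 0.91 − 0.05/0.36 = 0.91 − 0.1389 = 0.7711.
After: c = 0.5004, e = 0.05, h = 0.72; p* = 0.72 − 0.05/0.5004 = 0.6201.
Δp* = 0.6201 − 0.7711 = -0.1510.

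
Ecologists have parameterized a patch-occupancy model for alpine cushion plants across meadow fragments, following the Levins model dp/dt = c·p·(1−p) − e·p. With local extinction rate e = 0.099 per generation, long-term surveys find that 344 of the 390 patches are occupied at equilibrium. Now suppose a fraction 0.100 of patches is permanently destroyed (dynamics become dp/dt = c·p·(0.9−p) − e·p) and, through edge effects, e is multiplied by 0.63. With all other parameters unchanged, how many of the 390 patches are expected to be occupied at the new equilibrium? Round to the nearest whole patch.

322

Observed p* = 344/390 = 0.88205.
Balance c(1−p*) = e gives c = e/(1 − 0.88205) = 0.099/0.11795 = 0.83934.
New p* = 0.9 − e/c = 0.9 − 0.06237/0.83934 = 0.82569.
Expected occupied = 390 × 0.82569 = 322.02 ≈ 322.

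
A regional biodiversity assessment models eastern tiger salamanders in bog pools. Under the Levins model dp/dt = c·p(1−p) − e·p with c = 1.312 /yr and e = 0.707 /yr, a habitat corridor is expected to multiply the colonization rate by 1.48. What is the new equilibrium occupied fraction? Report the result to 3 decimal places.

0.636

Before: p* = 1 − 0.707/1.312 = 0.4611.
After the change, c = 1.94176, e = 0.707, so p* = 1 − 0.707/1.94176 = 0.6359.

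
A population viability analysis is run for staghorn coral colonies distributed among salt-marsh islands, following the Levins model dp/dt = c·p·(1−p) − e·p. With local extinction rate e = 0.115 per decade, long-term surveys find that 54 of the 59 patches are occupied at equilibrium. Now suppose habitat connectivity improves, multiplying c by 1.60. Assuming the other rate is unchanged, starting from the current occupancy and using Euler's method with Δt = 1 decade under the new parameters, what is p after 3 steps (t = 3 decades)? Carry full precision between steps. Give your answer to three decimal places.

Observed p* = 54/59 = 0.91525.
Balance c(1−p*) = e gives c = e/(1 − 0.91525) = 0.115/0.08475 = 1.35700.
Starting from p₀ = 0.91525; update p ← p + (dp/dt)·Δt with the new parameters.
t = 1: p = 0.91525 + (+0.06315) = 0.97841
t = 2: p = 0.97841 + (-0.06665) = 0.91176
t = 3: p = 0.91176 + (+0.06983) = 0.98159

0.982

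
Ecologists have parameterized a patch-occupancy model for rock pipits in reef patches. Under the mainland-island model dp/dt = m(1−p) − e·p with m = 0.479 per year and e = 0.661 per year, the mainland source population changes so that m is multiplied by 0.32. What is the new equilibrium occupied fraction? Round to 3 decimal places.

Before: p* = 0.479/(0.479+0.661) = 0.4202.
After: m = 0.15328, e = 0.661; p* = 0.15328/0.8143 = 0.1882.

0.188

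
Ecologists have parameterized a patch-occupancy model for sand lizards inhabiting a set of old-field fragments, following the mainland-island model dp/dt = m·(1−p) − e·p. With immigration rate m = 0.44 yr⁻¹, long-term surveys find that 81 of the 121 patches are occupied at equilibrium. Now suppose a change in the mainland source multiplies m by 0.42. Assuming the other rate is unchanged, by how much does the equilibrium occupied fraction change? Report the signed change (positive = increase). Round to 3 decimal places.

-0.210

Observed p* = 81/121 = 0.66942.
Balance m(1−p*) = e·p* gives e = m(1−p*)/p* = 0.44×0.33058/0.66942 = 0.21729.
New p* = m/(m+e) = 0.18480/(0.18480+0.21729) = 0.45960.
Δp* = 0.45960 − 0.66942 = -0.20982.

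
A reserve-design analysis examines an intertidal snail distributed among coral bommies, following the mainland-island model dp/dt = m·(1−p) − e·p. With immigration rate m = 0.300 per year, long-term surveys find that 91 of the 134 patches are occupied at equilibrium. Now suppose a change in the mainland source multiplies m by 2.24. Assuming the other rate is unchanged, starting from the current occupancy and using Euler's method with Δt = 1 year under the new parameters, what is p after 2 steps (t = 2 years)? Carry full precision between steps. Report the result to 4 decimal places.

Observed p* = 91/134 = 0.67910.
Balance m(1−p*) = e·p* gives e = m(1−p*)/p* = 0.300×0.32090/0.67910 = 0.14176.
Starting from p₀ = 0.67910; update p ← p + (dp/dt)·Δt with the new parameters.
  1  |  dp/dt·Δt = +0.119373  |  p_1 = 0.798478
  2  |  dp/dt·Δt = +0.022232  |  p_2 = 0.820710

0.8207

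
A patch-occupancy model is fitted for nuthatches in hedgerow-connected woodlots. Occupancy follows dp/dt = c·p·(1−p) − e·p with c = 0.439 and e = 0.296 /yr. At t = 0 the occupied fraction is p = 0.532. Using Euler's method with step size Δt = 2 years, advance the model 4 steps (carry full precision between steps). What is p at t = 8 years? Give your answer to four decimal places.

0.3557

Update rule: p ← p + [c·p·(1−p) − e·p]·Δt with Δt = 2.
  1  |  dp/dt·Δt = -0.096343  |  p_1 = 0.435657
  2  |  dp/dt·Δt = -0.042044  |  p_2 = 0.393613
  3  |  dp/dt·Δt = -0.023456  |  p_3 = 0.370157
  4  |  dp/dt·Δt = -0.014435  |  p_4 = 0.355722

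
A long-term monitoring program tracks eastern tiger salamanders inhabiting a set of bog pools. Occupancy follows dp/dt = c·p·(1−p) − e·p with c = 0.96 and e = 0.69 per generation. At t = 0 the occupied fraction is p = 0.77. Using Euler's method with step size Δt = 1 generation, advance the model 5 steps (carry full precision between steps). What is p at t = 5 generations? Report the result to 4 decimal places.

Update rule: p ← p + [c·p·(1−p) − e·p]·Δt with Δt = 1.
t = 1: p = 0.77000 + (-0.36128) = 0.40872
t = 2: p = 0.40872 + (-0.05001) = 0.35870
t = 3: p = 0.35870 + (-0.02667) = 0.33203
t = 4: p = 0.33203 + (-0.01619) = 0.31584
t = 5: p = 0.31584 + (-0.01049) = 0.30536

0.3054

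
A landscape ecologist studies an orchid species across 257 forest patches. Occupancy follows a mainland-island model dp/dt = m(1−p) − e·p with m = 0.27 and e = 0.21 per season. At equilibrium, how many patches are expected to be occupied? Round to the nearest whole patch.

p* = m/(m+e) = 0.27/0.4800 = 0.5625.
Expected occupied patches = N × p* = 257 × 0.5625 = 144.56 ≈ 145.

145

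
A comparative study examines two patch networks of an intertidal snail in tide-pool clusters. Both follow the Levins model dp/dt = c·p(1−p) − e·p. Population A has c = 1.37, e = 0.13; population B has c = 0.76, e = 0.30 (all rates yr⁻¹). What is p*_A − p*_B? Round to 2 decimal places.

A: p*_A = 1 − 0.13/1.37 = 0.9051.
B: p*_B = 1 − 0.30/0.76 = 0.6053.
p*_A − p*_B = 0.9051 − 0.6053 = 0.2998.

0.30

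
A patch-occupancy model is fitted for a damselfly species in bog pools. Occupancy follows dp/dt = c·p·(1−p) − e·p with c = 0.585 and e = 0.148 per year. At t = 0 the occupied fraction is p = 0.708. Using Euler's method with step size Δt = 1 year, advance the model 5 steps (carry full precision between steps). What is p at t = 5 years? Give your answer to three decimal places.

0.745

Update rule: p ← p + [c·p·(1−p) − e·p]·Δt with Δt = 1.
step 1: Δp = +0.01616, p = 0.72416
step 2: Δp = +0.00968, p = 0.73384
step 3: Δp = +0.00565, p = 0.73949
step 4: Δp = +0.00325, p = 0.74274
step 5: Δp = +0.00185, p = 0.74460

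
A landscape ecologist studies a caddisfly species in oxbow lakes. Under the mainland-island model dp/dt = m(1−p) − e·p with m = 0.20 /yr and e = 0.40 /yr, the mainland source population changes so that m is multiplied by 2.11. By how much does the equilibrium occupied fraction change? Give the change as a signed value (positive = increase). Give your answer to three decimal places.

0.180

Before: p* = 0.20/(0.20+0.40) = 0.3333.
After: m = 0.422, e = 0.4; p* = 0.422/0.8220 = 0.5134.
Δp* = 0.5134 − 0.3333 = +0.1800.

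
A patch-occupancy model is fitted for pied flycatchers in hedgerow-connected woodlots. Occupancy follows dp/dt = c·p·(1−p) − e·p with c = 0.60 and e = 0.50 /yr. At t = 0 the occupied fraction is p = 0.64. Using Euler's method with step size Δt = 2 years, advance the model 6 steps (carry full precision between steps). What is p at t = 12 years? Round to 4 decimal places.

0.1889

Update rule: p ← p + [c·p·(1−p) − e·p]·Δt with Δt = 2.
t = 2: p = 0.64000 + (-0.36352) = 0.27648
t = 4: p = 0.27648 + (-0.03643) = 0.24005
t = 6: p = 0.24005 + (-0.02114) = 0.21891
t = 8: p = 0.21891 + (-0.01372) = 0.20519
t = 10: p = 0.20519 + (-0.00948) = 0.19570
t = 12: p = 0.19570 + (-0.00682) = 0.18888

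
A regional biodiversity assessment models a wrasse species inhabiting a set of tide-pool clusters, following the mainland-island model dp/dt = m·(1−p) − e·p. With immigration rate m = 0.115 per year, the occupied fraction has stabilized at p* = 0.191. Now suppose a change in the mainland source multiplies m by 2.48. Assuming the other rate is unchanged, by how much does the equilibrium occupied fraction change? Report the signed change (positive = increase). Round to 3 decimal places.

0.178

Balance m(1−p*) = e·p* gives e = m(1−p*)/p* = 0.115×0.80900/0.19100 = 0.48709.
New p* = m/(m+e) = 0.28520/(0.28520+0.48709) = 0.36929.
Δp* = 0.36929 − 0.19100 = +0.17829.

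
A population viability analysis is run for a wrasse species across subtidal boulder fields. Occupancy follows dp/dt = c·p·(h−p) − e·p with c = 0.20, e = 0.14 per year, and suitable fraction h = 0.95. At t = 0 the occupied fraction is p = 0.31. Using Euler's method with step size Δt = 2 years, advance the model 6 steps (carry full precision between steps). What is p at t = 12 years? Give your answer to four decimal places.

0.2783

Update rule: p ← p + [c·p·(h−p) − e·p]·Δt with Δt = 2.
p: 0.31000 → 0.30256  (Δp = -0.00744)
p: 0.30256 → 0.29620  (Δp = -0.00636)
p: 0.29620 → 0.29073  (Δp = -0.00547)
p: 0.29073 → 0.28599  (Δp = -0.00474)
p: 0.28599 → 0.28187  (Δp = -0.00412)
p: 0.28187 → 0.27828  (Δp = -0.00359)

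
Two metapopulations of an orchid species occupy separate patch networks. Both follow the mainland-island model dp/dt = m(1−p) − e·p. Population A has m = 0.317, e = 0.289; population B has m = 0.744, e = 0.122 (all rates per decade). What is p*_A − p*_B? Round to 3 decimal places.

A: p*_A = m/(m+e) = 0.317/0.6060 = 0.5231.
B: p*_B = 0.744/0.8660 = 0.8591.
p*_A − p*_B = 0.5231 − 0.8591 = -0.3360.

-0.336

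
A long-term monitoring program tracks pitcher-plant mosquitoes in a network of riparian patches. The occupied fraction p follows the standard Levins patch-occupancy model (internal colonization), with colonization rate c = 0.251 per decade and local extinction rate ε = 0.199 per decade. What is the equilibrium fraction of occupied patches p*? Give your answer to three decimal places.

0.207

At equilibrium, colonization balances extinction: c·p*·(1−p*) = ε·p*.
So p* = 1 − ε/c = 1 − 0.199/0.251 = 1 − 0.7928 = 0.2072.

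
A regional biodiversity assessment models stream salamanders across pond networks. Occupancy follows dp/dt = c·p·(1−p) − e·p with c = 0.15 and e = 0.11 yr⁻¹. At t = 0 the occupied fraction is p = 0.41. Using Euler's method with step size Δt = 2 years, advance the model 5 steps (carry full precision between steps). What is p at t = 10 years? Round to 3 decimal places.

0.345

Update rule: p ← p + [c·p·(1−p) − e·p]·Δt with Δt = 2.
  1  |  dp/dt·Δt = -0.017630  |  p_1 = 0.392370
  2  |  dp/dt·Δt = -0.014797  |  p_2 = 0.377573
  3  |  dp/dt·Δt = -0.012563  |  p_3 = 0.365011
  4  |  dp/dt·Δt = -0.010769  |  p_4 = 0.354242
  5  |  dp/dt·Δt = -0.009307  |  p_5 = 0.344935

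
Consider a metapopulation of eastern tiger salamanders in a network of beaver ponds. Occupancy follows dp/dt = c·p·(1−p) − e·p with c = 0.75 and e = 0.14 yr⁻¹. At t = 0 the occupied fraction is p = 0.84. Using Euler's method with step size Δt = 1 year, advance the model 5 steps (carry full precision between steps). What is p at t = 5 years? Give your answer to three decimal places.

Update rule: p ← p + [c·p·(1−p) − e·p]·Δt with Δt = 1.
t = 1: p = 0.84000 + (-0.01680) = 0.82320
t = 2: p = 0.82320 + (-0.00609) = 0.81711
t = 3: p = 0.81711 + (-0.00231) = 0.81479
t = 4: p = 0.81479 + (-0.00089) = 0.81390
t = 5: p = 0.81390 + (-0.00035) = 0.81355

0.814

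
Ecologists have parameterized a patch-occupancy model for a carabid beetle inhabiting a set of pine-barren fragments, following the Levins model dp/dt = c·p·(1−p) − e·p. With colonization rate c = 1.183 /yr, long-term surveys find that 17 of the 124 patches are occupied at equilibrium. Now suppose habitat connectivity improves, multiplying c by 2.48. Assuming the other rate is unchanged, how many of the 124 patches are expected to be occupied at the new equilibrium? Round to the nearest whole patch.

81

Observed p* = 17/124 = 0.13710.
Balance c(1−p*) = e gives e = 1.183×(1 − 0.13710) = 1.02081.
New p* = 1 − e/c = 1 − 1.02081/2.93384 = 0.65206.
Expected occupied = 124 × 0.65206 = 80.86 ≈ 81.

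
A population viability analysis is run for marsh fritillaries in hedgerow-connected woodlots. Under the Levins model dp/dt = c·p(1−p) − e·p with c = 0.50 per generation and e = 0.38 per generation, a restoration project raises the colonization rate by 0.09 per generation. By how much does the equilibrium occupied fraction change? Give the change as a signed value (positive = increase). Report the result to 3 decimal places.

Before: p* = 1 − 0.38/0.50 = 0.2400.
After the change, c = 0.59, e = 0.38, so p* = 1 − 0.38/0.59 = 0.3559.
Δp* = 0.3559 − 0.2400 = +0.1159.

0.116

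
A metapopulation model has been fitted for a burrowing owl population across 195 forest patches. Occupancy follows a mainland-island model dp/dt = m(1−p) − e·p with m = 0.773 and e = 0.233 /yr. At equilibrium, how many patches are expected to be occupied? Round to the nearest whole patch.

p* = m/(m+e) = 0.773/1.0060 = 0.7684.
Expected occupied patches = N × p* = 195 × 0.7684 = 149.84 ≈ 150.

150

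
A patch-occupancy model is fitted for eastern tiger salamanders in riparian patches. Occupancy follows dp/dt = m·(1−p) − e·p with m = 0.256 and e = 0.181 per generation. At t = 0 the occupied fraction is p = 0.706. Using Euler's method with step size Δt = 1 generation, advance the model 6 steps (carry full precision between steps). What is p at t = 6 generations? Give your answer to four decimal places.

0.5896

Update rule: p ← p + [m·(1−p) − e·p]·Δt with Δt = 1.
step 1: Δp = -0.05252, p = 0.65348
step 2: Δp = -0.02957, p = 0.62391
step 3: Δp = -0.01665, p = 0.60726
step 4: Δp = -0.00937, p = 0.59789
step 5: Δp = -0.00528, p = 0.59261
step 6: Δp = -0.00297, p = 0.58964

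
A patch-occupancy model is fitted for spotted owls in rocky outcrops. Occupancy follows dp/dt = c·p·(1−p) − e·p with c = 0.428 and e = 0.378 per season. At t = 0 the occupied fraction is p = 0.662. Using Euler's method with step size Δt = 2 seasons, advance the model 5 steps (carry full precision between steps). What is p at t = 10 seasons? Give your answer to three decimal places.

Update rule: p ← p + [c·p·(1−p) − e·p]·Δt with Δt = 2.
  1  |  dp/dt·Δt = -0.308937  |  p_1 = 0.353063
  2  |  dp/dt·Δt = -0.071397  |  p_2 = 0.281666
  3  |  dp/dt·Δt = -0.039745  |  p_3 = 0.241921
  4  |  dp/dt·Δt = -0.025906  |  p_4 = 0.216015
  5  |  dp/dt·Δt = -0.018342  |  p_5 = 0.197674

0.198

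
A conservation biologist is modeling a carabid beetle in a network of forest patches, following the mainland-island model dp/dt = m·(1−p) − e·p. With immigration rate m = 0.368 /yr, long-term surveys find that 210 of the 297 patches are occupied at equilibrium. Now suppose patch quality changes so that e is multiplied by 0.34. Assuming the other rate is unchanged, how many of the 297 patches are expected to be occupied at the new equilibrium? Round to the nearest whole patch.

Observed p* = 210/297 = 0.70707.
Balance m(1−p*) = e·p* gives e = m(1−p*)/p* = 0.368×0.29293/0.70707 = 0.15246.
New p* = m/(m+e) = 0.36800/(0.36800+0.05184) = 0.87652.
Expected occupied = 297 × 0.87652 = 260.33 ≈ 260.

260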